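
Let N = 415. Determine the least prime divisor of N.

415 is odd.
Digit sum 10, not divisible by 3.
Ends in 5: divisible by 5.

5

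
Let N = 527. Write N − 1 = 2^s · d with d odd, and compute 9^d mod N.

527 − 1 = 526 = 2^1 · 263, so d = 263.
9^1 ≡ 9 (mod 527)
9^2 ≡ 9^2 = 81 ≡ 81 (mod 527)
9^4 ≡ 81^2 = 6561 ≡ 237 (mod 527)
9^8 ≡ 237^2 = 56169 ≡ 307 (mod 527)
9^16 ≡ 307^2 = 94249 ≡ 443 (mod 527)
9^32 ≡ 443^2 = 196249 ≡ 205 (mod 527)
9^64 ≡ 205^2 = 42025 ≡ 392 (mod 527)
9^128 ≡ 392^2 = 153664 ≡ 307 (mod 527)
9^256 ≡ 307^2 = 94249 ≡ 443 (mod 527)
263 = 256 + 4 + 2 + 1 in binary powers of 2.
So 9^263 ≡ 443 · 237 · 81 · 9 ≡ 121 (mod 527).
Squaring chain: 121; never reaches −1, so base 9 is a Miller–Rabin witness that 527 is composite.

121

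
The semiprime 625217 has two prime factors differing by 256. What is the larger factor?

929

Since p = q + 256, we have 625217 = q(q + 256), so q² + 256q − 625217 = 0.
Discriminant: 256² + 4·625217 = 65536 + 2500868 = 2566404; √2566404 = 1602.
q = (−256 + 1602)/2 = 673, and p = q + 256 = 929.
Check: 673 · 929 = 625217.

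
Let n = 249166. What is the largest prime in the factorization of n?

249166 = 2 · 124583
124583 = 19 · 6557
6557 = 79 · 83
83 is prime.
So 249166 = 2 · 19 · 79 · 83; the largest prime factor is 83.

83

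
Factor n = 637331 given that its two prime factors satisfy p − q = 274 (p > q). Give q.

Since p = q + 274, we have 637331 = q(q + 274), so q² + 274q − 637331 = 0.
Discriminant: 274² + 4·637331 = 75076 + 2549324 = 2624400; √2624400 = 1620.
q = (−274 + 1620)/2 = 673, and p = q + 274 = 947.
Check: 673 · 947 = 637331.

673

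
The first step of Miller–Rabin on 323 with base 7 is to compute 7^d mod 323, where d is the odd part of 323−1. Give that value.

296

323 − 1 = 322 = 2^1 · 161, so d = 161.
7^1 ≡ 7 (mod 323)
7^2 ≡ 7^2 = 49 ≡ 49 (mod 323)
7^4 ≡ 49^2 = 2401 ≡ 140 (mod 323)
7^8 ≡ 140^2 = 19600 ≡ 220 (mod 323)
7^16 ≡ 220^2 = 48400 ≡ 273 (mod 323)
7^32 ≡ 273^2 = 74529 ≡ 239 (mod 323)
7^64 ≡ 239^2 = 57121 ≡ 273 (mod 323)
7^128 ≡ 273^2 = 74529 ≡ 239 (mod 323)
161 = 128 + 32 + 1 in binary powers of 2.
So 7^161 ≡ 239 · 239 · 7 ≡ 296 (mod 323).
Squaring chain: 296; never reaches −1, so base 7 is a Miller–Rabin witness that 323 is composite.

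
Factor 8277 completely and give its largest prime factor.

8277 = 3 · 2759
2759 = 31 · 89
89 is prime.
So 8277 = 3 · 31 · 89; the largest prime factor is 89.

89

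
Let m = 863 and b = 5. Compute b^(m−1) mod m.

1

5^1 ≡ 5 (mod 863)
5^2 ≡ 5^2 = 25 ≡ 25 (mod 863)
5^4 ≡ 25^2 = 625 ≡ 625 (mod 863)
5^8 ≡ 625^2 = 390625 ≡ 549 (mod 863)
5^16 ≡ 549^2 = 301401 ≡ 214 (mod 863)
5^32 ≡ 214^2 = 45796 ≡ 57 (mod 863)
5^64 ≡ 57^2 = 3249 ≡ 660 (mod 863)
5^128 ≡ 660^2 = 435600 ≡ 648 (mod 863)
5^256 ≡ 648^2 = 419904 ≡ 486 (mod 863)
5^512 ≡ 486^2 = 236196 ≡ 597 (mod 863)
862 = 512 + 256 + 64 + 16 + 8 + 4 + 2 in binary powers of 2.
So 5^862 ≡ 597 · 486 · 660 · 214 · 549 · 625 · 25 ≡ 1 (mod 863).
Since the result is 1, base 5 gives no evidence that 863 is composite.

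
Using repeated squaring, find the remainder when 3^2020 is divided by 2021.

3^1 ≡ 3 (mod 2021)
3^2 ≡ 3^2 = 9 ≡ 9 (mod 2021)
3^4 ≡ 9^2 = 81 ≡ 81 (mod 2021)
3^8 ≡ 81^2 = 6561 ≡ 498 (mod 2021)
3^16 ≡ 498^2 = 248004 ≡ 1442 (mod 2021)
3^32 ≡ 1442^2 = 2079364 ≡ 1776 (mod 2021)
3^64 ≡ 1776^2 = 3154176 ≡ 1416 (mod 2021)
3^128 ≡ 1416^2 = 2005056 ≡ 224 (mod 2021)
3^256 ≡ 224^2 = 50176 ≡ 1672 (mod 2021)
3^512 ≡ 1672^2 = 2795584 ≡ 541 (mod 2021)
3^1024 ≡ 541^2 = 292681 ≡ 1657 (mod 2021)
2020 = 1024 + 512 + 256 + 128 + 64 + 32 + 4 in binary powers of 2.
So 3^2020 ≡ 1657 · 541 · 1672 · 224 · 1416 · 1776 · 81 ≡ 253 (mod 2021).
Since 253 ≠ 1, base 3 is a Fermat witness: 2021 is composite.

253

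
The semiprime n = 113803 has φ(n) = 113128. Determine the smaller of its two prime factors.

φ(n) = (p−1)(q−1) = n − (p+q) + 1, so p + q = 113803 − 113128 + 1 = 676.
p and q are the roots of t² − 676t + 113803 = 0.
Discriminant: 676² − 4·113803 = 456976 − 455212 = 1764; √1764 = 42.
q = (676 − 42)/2 = 317, p = (676 + 42)/2 = 359.
Check: 317 · 359 = 113803.

317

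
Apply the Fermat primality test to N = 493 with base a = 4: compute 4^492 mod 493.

103

4^1 ≡ 4 (mod 493)
4^2 ≡ 4^2 = 16 ≡ 16 (mod 493)
4^4 ≡ 16^2 = 256 ≡ 256 (mod 493)
4^8 ≡ 256^2 = 65536 ≡ 460 (mod 493)
4^16 ≡ 460^2 = 211600 ≡ 103 (mod 493)
4^32 ≡ 103^2 = 10609 ≡ 256 (mod 493)
4^64 ≡ 256^2 = 65536 ≡ 460 (mod 493)
4^128 ≡ 460^2 = 211600 ≡ 103 (mod 493)
4^256 ≡ 103^2 = 10609 ≡ 256 (mod 493)
492 = 256 + 128 + 64 + 32 + 8 + 4 in binary powers of 2.
So 4^492 ≡ 256 · 103 · 460 · 256 · 460 · 256 ≡ 103 (mod 493).
Since 103 ≠ 1, base 4 is a Fermat witness: 493 is composite.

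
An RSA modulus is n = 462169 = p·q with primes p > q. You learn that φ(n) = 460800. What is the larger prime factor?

φ(n) = (p−1)(q−1) = n − (p+q) + 1, so p + q = 462169 − 460800 + 1 = 1370.
p and q are the roots of t² − 1370t + 462169 = 0.
Discriminant: 1370² − 4·462169 = 1876900 − 1848676 = 28224; √28224 = 168.
q = (1370 − 168)/2 = 601, p = (1370 + 168)/2 = 769.
Check: 601 · 769 = 462169.

769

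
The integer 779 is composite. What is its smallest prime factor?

779 is odd.
Digit sum 23, not divisible by 3.
Ends in 9: not divisible by 5.
7: 779 = 7·111 + 2
11: 779 = 11·70 + 9
13: 779 = 13·59 + 12
17: 779 = 17·45 + 14
19: 779 = 19·41

19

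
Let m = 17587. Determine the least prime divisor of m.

17587 is odd.
Digit sum 28, not divisible by 3.
Ends in 7: not divisible by 5.
7: 17587 = 7·2512 + 3
11: 17587 = 11·1598 + 9
13: 17587 = 13·1352 + 11
17: 17587 = 17·1034 + 9
19: 17587 = 19·925 + 12
23: 17587 = 23·764 + 15
29: 17587 = 29·606 + 13
31: 17587 = 31·567 + 10
37: 17587 = 37·475 + 12
41: 17587 = 41·428 + 39
43: 17587 = 43·409

43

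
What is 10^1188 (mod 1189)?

10^1 ≡ 10 (mod 1189)
10^2 ≡ 10^2 = 100 ≡ 100 (mod 1189)
10^4 ≡ 100^2 = 10000 ≡ 488 (mod 1189)
10^8 ≡ 488^2 = 238144 ≡ 344 (mod 1189)
10^16 ≡ 344^2 = 118336 ≡ 625 (mod 1189)
10^32 ≡ 625^2 = 390625 ≡ 633 (mod 1189)
10^64 ≡ 633^2 = 400689 ≡ 1185 (mod 1189)
10^128 ≡ 1185^2 = 1404225 ≡ 16 (mod 1189)
10^256 ≡ 16^2 = 256 ≡ 256 (mod 1189)
10^512 ≡ 256^2 = 65536 ≡ 141 (mod 1189)
10^1024 ≡ 141^2 = 19881 ≡ 857 (mod 1189)
1188 = 1024 + 128 + 32 + 4 in binary powers of 2.
So 10^1188 ≡ 857 · 16 · 633 · 488 ≡ 426 (mod 1189).
Since 426 ≠ 1, base 10 is a Fermat witness: 1189 is composite.

426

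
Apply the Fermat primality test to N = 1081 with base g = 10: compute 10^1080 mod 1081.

10^1 ≡ 10 (mod 1081)
10^2 ≡ 10^2 = 100 ≡ 100 (mod 1081)
10^4 ≡ 100^2 = 10000 ≡ 271 (mod 1081)
10^8 ≡ 271^2 = 73441 ≡ 1014 (mod 1081)
10^16 ≡ 1014^2 = 1028196 ≡ 165 (mod 1081)
10^32 ≡ 165^2 = 27225 ≡ 200 (mod 1081)
10^64 ≡ 200^2 = 40000 ≡ 3 (mod 1081)
10^128 ≡ 3^2 = 9 ≡ 9 (mod 1081)
10^256 ≡ 9^2 = 81 ≡ 81 (mod 1081)
10^512 ≡ 81^2 = 6561 ≡ 75 (mod 1081)
10^1024 ≡ 75^2 = 5625 ≡ 220 (mod 1081)
1080 = 1024 + 32 + 16 + 8 in binary powers of 2.
So 10^1080 ≡ 220 · 200 · 165 · 1014 ≡ 813 (mod 1081).
Since 813 ≠ 1, base 10 is a Fermat witness: 1081 is composite.

813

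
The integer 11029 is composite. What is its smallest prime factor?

11029 is odd.
Digit sum 13, not divisible by 3.
Ends in 9: not divisible by 5.
7: 11029 = 7·1575 + 4
11: 11029 = 11·1002 + 7
13: 11029 = 13·848 + 5
17: 11029 = 17·648 + 13
19: 11029 = 19·580 + 9
23: 11029 = 23·479 + 12
29: 11029 = 29·380 + 9
31: 11029 = 31·355 + 24
37: 11029 = 37·298 + 3
41: 11029 = 41·269

41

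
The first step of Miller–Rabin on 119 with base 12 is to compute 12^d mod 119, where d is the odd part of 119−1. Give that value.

119 − 1 = 118 = 2^1 · 59, so d = 59.
12^1 ≡ 12 (mod 119)
12^2 ≡ 12^2 = 144 ≡ 25 (mod 119)
12^4 ≡ 25^2 = 625 ≡ 30 (mod 119)
12^8 ≡ 30^2 = 900 ≡ 67 (mod 119)
12^16 ≡ 67^2 = 4489 ≡ 86 (mod 119)
12^32 ≡ 86^2 = 7396 ≡ 18 (mod 119)
59 = 32 + 16 + 8 + 2 + 1 in binary powers of 2.
So 12^59 ≡ 18 · 86 · 67 · 25 · 12 ≡ 108 (mod 119).
Squaring chain: 108; never reaches −1, so base 12 is a Miller–Rabin witness that 119 is composite.

108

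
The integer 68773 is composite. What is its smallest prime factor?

97

68773 is odd.
Digit sum 31, not divisible by 3.
Ends in 3: not divisible by 5.
7: 68773 = 7·9824 + 5
11: 68773 = 11·6252 + 1
13: 68773 = 13·5290 + 3
17: 68773 = 17·4045 + 8
19: 68773 = 19·3619 + 12
23: 68773 = 23·2990 + 3
29: 68773 = 29·2371 + 14
31: 68773 = 31·2218 + 15
37: 68773 = 37·1858 + 27
41: 68773 = 41·1677 + 16
43: 68773 = 43·1599 + 16
47: 68773 = 47·1463 + 12
53: 68773 = 53·1297 + 32
59: 68773 = 59·1165 + 38
61: 68773 = 61·1127 + 26
67: 68773 = 67·1026 + 31
71: 68773 = 71·968 + 45
73: 68773 = 73·942 + 7
79: 68773 = 79·870 + 43
83: 68773 = 83·828 + 49
89: 68773 = 89·772 + 65
97: 68773 = 97·709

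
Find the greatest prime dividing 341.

341 = 11 · 31
31 is prime.
So 341 = 11 · 31; the largest prime factor is 31.

31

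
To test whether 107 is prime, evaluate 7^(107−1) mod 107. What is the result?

1

7^1 ≡ 7 (mod 107)
7^2 ≡ 7^2 = 49 ≡ 49 (mod 107)
7^4 ≡ 49^2 = 2401 ≡ 47 (mod 107)
7^8 ≡ 47^2 = 2209 ≡ 69 (mod 107)
7^16 ≡ 69^2 = 4761 ≡ 53 (mod 107)
7^32 ≡ 53^2 = 2809 ≡ 27 (mod 107)
7^64 ≡ 27^2 = 729 ≡ 87 (mod 107)
106 = 64 + 32 + 8 + 2 in binary powers of 2.
So 7^106 ≡ 87 · 27 · 69 · 49 ≡ 1 (mod 107).
Since the result is 1, base 7 gives no evidence that 107 is composite.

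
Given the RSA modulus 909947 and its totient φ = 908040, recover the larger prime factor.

967

φ(n) = (p−1)(q−1) = n − (p+q) + 1, so p + q = 909947 − 908040 + 1 = 1908.
p and q are the roots of t² − 1908t + 909947 = 0.
Discriminant: 1908² − 4·909947 = 3640464 − 3639788 = 676; √676 = 26.
q = (1908 − 26)/2 = 941, p = (1908 + 26)/2 = 967.
Check: 941 · 967 = 909947.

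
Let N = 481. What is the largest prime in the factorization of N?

37

481 = 13 · 37
37 is prime.
So 481 = 13 · 37; the largest prime factor is 37.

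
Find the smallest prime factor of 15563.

15563 is odd.
Digit sum 20, not divisible by 3.
Ends in 3: not divisible by 5.
7: 15563 = 7·2223 + 2
11: 15563 = 11·1414 + 9
13: 15563 = 13·1197 + 2
17: 15563 = 17·915 + 8
19: 15563 = 19·819 + 2
23: 15563 = 23·676 + 15
29: 15563 = 29·536 + 19
31: 15563 = 31·502 + 1
37: 15563 = 37·420 + 23
41: 15563 = 41·379 + 24
43: 15563 = 43·361 + 40
47: 15563 = 47·331 + 6
53: 15563 = 53·293 + 34
59: 15563 = 59·263 + 46
61: 15563 = 61·255 + 8
67: 15563 = 67·232 + 19
71: 15563 = 71·219 + 14
73: 15563 = 73·213 + 14
79: 15563 = 79·197

79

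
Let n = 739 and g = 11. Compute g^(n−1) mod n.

1

11^1 ≡ 11 (mod 739)
11^2 ≡ 11^2 = 121 ≡ 121 (mod 739)
11^4 ≡ 121^2 = 14641 ≡ 600 (mod 739)
11^8 ≡ 600^2 = 360000 ≡ 107 (mod 739)
11^16 ≡ 107^2 = 11449 ≡ 364 (mod 739)
11^32 ≡ 364^2 = 132496 ≡ 215 (mod 739)
11^64 ≡ 215^2 = 46225 ≡ 407 (mod 739)
11^128 ≡ 407^2 = 165649 ≡ 113 (mod 739)
11^256 ≡ 113^2 = 12769 ≡ 206 (mod 739)
11^512 ≡ 206^2 = 42436 ≡ 313 (mod 739)
738 = 512 + 128 + 64 + 32 + 2 in binary powers of 2.
So 11^738 ≡ 313 · 113 · 407 · 215 · 121 ≡ 1 (mod 739).
Since the result is 1, base 11 gives no evidence that 739 is composite.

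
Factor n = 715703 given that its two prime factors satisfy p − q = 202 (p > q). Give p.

Since p = q + 202, we have 715703 = q(q + 202), so q² + 202q − 715703 = 0.
Discriminant: 202² + 4·715703 = 40804 + 2862812 = 2903616; √2903616 = 1704.
q = (−202 + 1704)/2 = 751, and p = q + 202 = 953.
Check: 751 · 953 = 715703.

953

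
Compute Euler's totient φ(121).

Factor: 121 = 11^2.
φ(121) = 11^1·(11−1) = 110.

110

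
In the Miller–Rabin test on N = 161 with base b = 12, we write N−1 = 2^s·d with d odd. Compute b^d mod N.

161 − 1 = 160 = 2^5 · 5, so d = 5.
12^1 ≡ 12 (mod 161)
12^2 ≡ 12^2 = 144 ≡ 144 (mod 161)
12^4 ≡ 144^2 = 20736 ≡ 128 (mod 161)
5 = 4 + 1 in binary powers of 2.
So 12^5 ≡ 128 · 12 ≡ 87 (mod 161).
Squaring chain: 87 → 2 → 4 → 16 → 95; never reaches −1, so base 12 is a Miller–Rabin witness that 161 is composite.

87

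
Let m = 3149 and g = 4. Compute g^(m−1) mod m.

4^1 ≡ 4 (mod 3149)
4^2 ≡ 4^2 = 16 ≡ 16 (mod 3149)
4^4 ≡ 16^2 = 256 ≡ 256 (mod 3149)
4^8 ≡ 256^2 = 65536 ≡ 2556 (mod 3149)
4^16 ≡ 2556^2 = 6533136 ≡ 2110 (mod 3149)
4^32 ≡ 2110^2 = 4452100 ≡ 2563 (mod 3149)
4^64 ≡ 2563^2 = 6568969 ≡ 155 (mod 3149)
4^128 ≡ 155^2 = 24025 ≡ 1982 (mod 3149)
4^256 ≡ 1982^2 = 3928324 ≡ 1521 (mod 3149)
4^512 ≡ 1521^2 = 2313441 ≡ 2075 (mod 3149)
4^1024 ≡ 2075^2 = 4305625 ≡ 942 (mod 3149)
4^2048 ≡ 942^2 = 887364 ≡ 2495 (mod 3149)
3148 = 2048 + 1024 + 64 + 8 + 4 in binary powers of 2.
So 4^3148 ≡ 2495 · 942 · 155 · 2556 · 256 ≡ 3138 (mod 3149).
Since 3138 ≠ 1, base 4 is a Fermat witness: 3149 is composite.

3138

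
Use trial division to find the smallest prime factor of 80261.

80261 is odd.
Digit sum 17, not divisible by 3.
Ends in 1: not divisible by 5.
7: 80261 = 7·11465 + 6
11: 80261 = 11·7296 + 5
13: 80261 = 13·6173 + 12
17: 80261 = 17·4721 + 4
19: 80261 = 19·4224 + 5
23: 80261 = 23·3489 + 14
29: 80261 = 29·2767 + 18
31: 80261 = 31·2589 + 2
37: 80261 = 37·2169 + 8
41: 80261 = 41·1957 + 24
43: 80261 = 43·1866 + 23
47: 80261 = 47·1707 + 32
53: 80261 = 53·1514 + 19
59: 80261 = 59·1360 + 21
61: 80261 = 61·1315 + 46
67: 80261 = 67·1197 + 62
71: 80261 = 71·1130 + 31
73: 80261 = 73·1099 + 34
79: 80261 = 79·1015 + 76
83: 80261 = 83·967

83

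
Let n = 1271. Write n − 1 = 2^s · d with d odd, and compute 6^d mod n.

243

1271 − 1 = 1270 = 2^1 · 635, so d = 635.
6^1 ≡ 6 (mod 1271)
6^2 ≡ 6^2 = 36 ≡ 36 (mod 1271)
6^4 ≡ 36^2 = 1296 ≡ 25 (mod 1271)
6^8 ≡ 25^2 = 625 ≡ 625 (mod 1271)
6^16 ≡ 625^2 = 390625 ≡ 428 (mod 1271)
6^32 ≡ 428^2 = 183184 ≡ 160 (mod 1271)
6^64 ≡ 160^2 = 25600 ≡ 180 (mod 1271)
6^128 ≡ 180^2 = 32400 ≡ 625 (mod 1271)
6^256 ≡ 625^2 = 390625 ≡ 428 (mod 1271)
6^512 ≡ 428^2 = 183184 ≡ 160 (mod 1271)
635 = 512 + 64 + 32 + 16 + 8 + 2 + 1 in binary powers of 2.
So 6^635 ≡ 160 · 180 · 160 · 428 · 625 · 36 · 6 ≡ 243 (mod 1271).
Squaring chain: 243; never reaches −1, so base 6 is a Miller–Rabin witness that 1271 is composite.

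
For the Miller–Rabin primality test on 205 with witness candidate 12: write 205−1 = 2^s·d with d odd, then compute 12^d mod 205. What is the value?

205 − 1 = 204 = 2^2 · 51, so d = 51.
12^1 ≡ 12 (mod 205)
12^2 ≡ 12^2 = 144 ≡ 144 (mod 205)
12^4 ≡ 144^2 = 20736 ≡ 31 (mod 205)
12^8 ≡ 31^2 = 961 ≡ 141 (mod 205)
12^16 ≡ 141^2 = 19881 ≡ 201 (mod 205)
12^32 ≡ 201^2 = 40401 ≡ 16 (mod 205)
51 = 32 + 16 + 2 + 1 in binary powers of 2.
So 12^51 ≡ 16 · 201 · 144 · 12 ≡ 108 (mod 205).
Squaring chain: 108 → 184; never reaches −1, so base 12 is a Miller–Rabin witness that 205 is composite.

108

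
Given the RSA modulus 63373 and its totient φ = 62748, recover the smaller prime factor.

127

φ(n) = (p−1)(q−1) = n − (p+q) + 1, so p + q = 63373 − 62748 + 1 = 626.
p and q are the roots of t² − 626t + 63373 = 0.
Discriminant: 626² − 4·63373 = 391876 − 253492 = 138384; √138384 = 372.
q = (626 − 372)/2 = 127, p = (626 + 372)/2 = 499.
Check: 127 · 499 = 63373.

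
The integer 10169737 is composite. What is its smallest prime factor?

61

10169737 is odd.
Digit sum 34, not divisible by 3.
Ends in 7: not divisible by 5.
7: 10169737 = 7·1452819 + 4
11: 10169737 = 11·924521 + 6
13: 10169737 = 13·782287 + 6
17: 10169737 = 17·598219 + 14
19: 10169737 = 19·535249 + 6
23: 10169737 = 23·442162 + 11
29: 10169737 = 29·350680 + 17
31: 10169737 = 31·328056 + 1
37: 10169737 = 37·274857 + 28
41: 10169737 = 41·248042 + 15
43: 10169737 = 43·236505 + 22
47: 10169737 = 47·216377 + 18
53: 10169737 = 53·191881 + 44
59: 10169737 = 59·172368 + 25
61: 10169737 = 61·166717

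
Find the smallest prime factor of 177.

3

177 is odd.
Digit sum 15, divisible by 3.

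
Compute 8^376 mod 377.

53

8^1 ≡ 8 (mod 377)
8^2 ≡ 8^2 = 64 ≡ 64 (mod 377)
8^4 ≡ 64^2 = 4096 ≡ 326 (mod 377)
8^8 ≡ 326^2 = 106276 ≡ 339 (mod 377)
8^16 ≡ 339^2 = 114921 ≡ 313 (mod 377)
8^32 ≡ 313^2 = 97969 ≡ 326 (mod 377)
8^64 ≡ 326^2 = 106276 ≡ 339 (mod 377)
8^128 ≡ 339^2 = 114921 ≡ 313 (mod 377)
8^256 ≡ 313^2 = 97969 ≡ 326 (mod 377)
376 = 256 + 64 + 32 + 16 + 8 in binary powers of 2.
So 8^376 ≡ 326 · 339 · 326 · 313 · 339 ≡ 53 (mod 377).
Since 53 ≠ 1, base 8 is a Fermat witness: 377 is composite.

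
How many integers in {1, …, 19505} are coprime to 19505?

Factor: 19505 = 5 · 47 · 83.
φ(19505) = (5−1) · (47−1) · (83−1) = 4 · 46 · 82 = 15088.

15088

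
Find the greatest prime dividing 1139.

1139 = 17 · 67
67 is prime.
So 1139 = 17 · 67; the largest prime factor is 67.

67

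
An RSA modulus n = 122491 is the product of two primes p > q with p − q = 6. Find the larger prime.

Since p = q + 6, we have 122491 = q(q + 6), so q² + 6q − 122491 = 0.
Discriminant: 6² + 4·122491 = 36 + 489964 = 490000; √490000 = 700.
q = (−6 + 700)/2 = 347, and p = q + 6 = 353.
Check: 347 · 353 = 122491.

353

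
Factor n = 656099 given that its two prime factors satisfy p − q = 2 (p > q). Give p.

Since p = q + 2, we have 656099 = q(q + 2), so q² + 2q − 656099 = 0.
Discriminant: 2² + 4·656099 = 4 + 2624396 = 2624400; √2624400 = 1620.
q = (−2 + 1620)/2 = 809, and p = q + 2 = 811.
Check: 809 · 811 = 656099.

811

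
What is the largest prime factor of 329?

47

329 = 7 · 47
47 is prime.
So 329 = 7 · 47; the largest prime factor is 47.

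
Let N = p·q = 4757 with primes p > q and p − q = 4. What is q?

67

Since p = q + 4, we have 4757 = q(q + 4), so q² + 4q − 4757 = 0.
Discriminant: 4² + 4·4757 = 16 + 19028 = 19044; √19044 = 138.
q = (−4 + 138)/2 = 67, and p = q + 4 = 71.
Check: 67 · 71 = 4757.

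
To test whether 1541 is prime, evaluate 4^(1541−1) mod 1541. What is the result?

967

4^1 ≡ 4 (mod 1541)
4^2 ≡ 4^2 = 16 ≡ 16 (mod 1541)
4^4 ≡ 16^2 = 256 ≡ 256 (mod 1541)
4^8 ≡ 256^2 = 65536 ≡ 814 (mod 1541)
4^16 ≡ 814^2 = 662596 ≡ 1507 (mod 1541)
4^32 ≡ 1507^2 = 2271049 ≡ 1156 (mod 1541)
4^64 ≡ 1156^2 = 1336336 ≡ 289 (mod 1541)
4^128 ≡ 289^2 = 83521 ≡ 307 (mod 1541)
4^256 ≡ 307^2 = 94249 ≡ 248 (mod 1541)
4^512 ≡ 248^2 = 61504 ≡ 1405 (mod 1541)
4^1024 ≡ 1405^2 = 1974025 ≡ 4 (mod 1541)
1540 = 1024 + 512 + 4 in binary powers of 2.
So 4^1540 ≡ 4 · 1405 · 256 ≡ 967 (mod 1541).
Since 967 ≠ 1, base 4 is a Fermat witness: 1541 is composite.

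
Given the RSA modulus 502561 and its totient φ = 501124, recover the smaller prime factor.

599

φ(n) = (p−1)(q−1) = n − (p+q) + 1, so p + q = 502561 − 501124 + 1 = 1438.
p and q are the roots of t² − 1438t + 502561 = 0.
Discriminant: 1438² − 4·502561 = 2067844 − 2010244 = 57600; √57600 = 240.
q = (1438 − 240)/2 = 599, p = (1438 + 240)/2 = 839.
Check: 599 · 839 = 502561.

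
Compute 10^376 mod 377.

107

10^1 ≡ 10 (mod 377)
10^2 ≡ 10^2 = 100 ≡ 100 (mod 377)
10^4 ≡ 100^2 = 10000 ≡ 198 (mod 377)
10^8 ≡ 198^2 = 39204 ≡ 373 (mod 377)
10^16 ≡ 373^2 = 139129 ≡ 16 (mod 377)
10^32 ≡ 16^2 = 256 ≡ 256 (mod 377)
10^64 ≡ 256^2 = 65536 ≡ 315 (mod 377)
10^128 ≡ 315^2 = 99225 ≡ 74 (mod 377)
10^256 ≡ 74^2 = 5476 ≡ 198 (mod 377)
376 = 256 + 64 + 32 + 16 + 8 in binary powers of 2.
So 10^376 ≡ 198 · 315 · 256 · 16 · 373 ≡ 107 (mod 377).
Since 107 ≠ 1, base 10 is a Fermat witness: 377 is composite.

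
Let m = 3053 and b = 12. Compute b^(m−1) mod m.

522

12^1 ≡ 12 (mod 3053)
12^2 ≡ 12^2 = 144 ≡ 144 (mod 3053)
12^4 ≡ 144^2 = 20736 ≡ 2418 (mod 3053)
12^8 ≡ 2418^2 = 5846724 ≡ 229 (mod 3053)
12^16 ≡ 229^2 = 52441 ≡ 540 (mod 3053)
12^32 ≡ 540^2 = 291600 ≡ 1565 (mod 3053)
12^64 ≡ 1565^2 = 2449225 ≡ 719 (mod 3053)
12^128 ≡ 719^2 = 516961 ≡ 1004 (mod 3053)
12^256 ≡ 1004^2 = 1008016 ≡ 526 (mod 3053)
12^512 ≡ 526^2 = 276676 ≡ 1906 (mod 3053)
12^1024 ≡ 1906^2 = 3632836 ≡ 2819 (mod 3053)
12^2048 ≡ 2819^2 = 7946761 ≡ 2855 (mod 3053)
3052 = 2048 + 512 + 256 + 128 + 64 + 32 + 8 + 4 in binary powers of 2.
So 12^3052 ≡ 2855 · 1906 · 526 · 1004 · 719 · 1565 · 229 · 2418 ≡ 522 (mod 3053).
Since 522 ≠ 1, base 12 is a Fermat witness: 3053 is composite.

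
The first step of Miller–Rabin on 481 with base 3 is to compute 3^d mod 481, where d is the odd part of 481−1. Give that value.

196

481 − 1 = 480 = 2^5 · 15, so d = 15.
3^1 ≡ 3 (mod 481)
3^2 ≡ 3^2 = 9 ≡ 9 (mod 481)
3^4 ≡ 9^2 = 81 ≡ 81 (mod 481)
3^8 ≡ 81^2 = 6561 ≡ 308 (mod 481)
15 = 8 + 4 + 2 + 1 in binary powers of 2.
So 3^15 ≡ 308 · 81 · 9 · 3 ≡ 196 (mod 481).
Squaring chain: 196 → 417 → 248 → 417 → 248; never reaches −1, so base 3 is a Miller–Rabin witness that 481 is composite.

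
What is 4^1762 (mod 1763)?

4^1 ≡ 4 (mod 1763)
4^2 ≡ 4^2 = 16 ≡ 16 (mod 1763)
4^4 ≡ 16^2 = 256 ≡ 256 (mod 1763)
4^8 ≡ 256^2 = 65536 ≡ 305 (mod 1763)
4^16 ≡ 305^2 = 93025 ≡ 1349 (mod 1763)
4^32 ≡ 1349^2 = 1819801 ≡ 385 (mod 1763)
4^64 ≡ 385^2 = 148225 ≡ 133 (mod 1763)
4^128 ≡ 133^2 = 17689 ≡ 59 (mod 1763)
4^256 ≡ 59^2 = 3481 ≡ 1718 (mod 1763)
4^512 ≡ 1718^2 = 2951524 ≡ 262 (mod 1763)
4^1024 ≡ 262^2 = 68644 ≡ 1650 (mod 1763)
1762 = 1024 + 512 + 128 + 64 + 32 + 2 in binary powers of 2.
So 4^1762 ≡ 1650 · 262 · 59 · 133 · 385 · 16 ≡ 508 (mod 1763).
Since 508 ≠ 1, base 4 is a Fermat witness: 1763 is composite.

508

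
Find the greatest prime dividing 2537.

59

2537 = 43 · 59
59 is prime.
So 2537 = 43 · 59; the largest prime factor is 59.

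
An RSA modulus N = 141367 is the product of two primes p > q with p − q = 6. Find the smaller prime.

373

Since p = q + 6, we have 141367 = q(q + 6), so q² + 6q − 141367 = 0.
Discriminant: 6² + 4·141367 = 36 + 565468 = 565504; √565504 = 752.
q = (−6 + 752)/2 = 373, and p = q + 6 = 379.
Check: 373 · 379 = 141367.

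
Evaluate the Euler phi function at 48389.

42640

Factor: 48389 = 11 · 53 · 83.
φ(48389) = (11−1) · (53−1) · (83−1) = 10 · 52 · 82 = 42640.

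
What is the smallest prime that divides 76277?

76277 is odd.
Digit sum 29, not divisible by 3.
Ends in 7: not divisible by 5.
7: 76277 = 7·10896 + 5
11: 76277 = 11·6934 + 3
13: 76277 = 13·5867 + 6
17: 76277 = 17·4486 + 15
19: 76277 = 19·4014 + 11
23: 76277 = 23·3316 + 9
29: 76277 = 29·2630 + 7
31: 76277 = 31·2460 + 17
37: 76277 = 37·2061 + 20
41: 76277 = 41·1860 + 17
43: 76277 = 43·1773 + 38
47: 76277 = 47·1622 + 43
53: 76277 = 53·1439 + 10
59: 76277 = 59·1292 + 49
61: 76277 = 61·1250 + 27
67: 76277 = 67·1138 + 31
71: 76277 = 71·1074 + 23
73: 76277 = 73·1044 + 65
79: 76277 = 79·965 + 42
83: 76277 = 83·919

83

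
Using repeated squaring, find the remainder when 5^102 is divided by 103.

1

5^1 ≡ 5 (mod 103)
5^2 ≡ 5^2 = 25 ≡ 25 (mod 103)
5^4 ≡ 25^2 = 625 ≡ 7 (mod 103)
5^8 ≡ 7^2 = 49 ≡ 49 (mod 103)
5^16 ≡ 49^2 = 2401 ≡ 32 (mod 103)
5^32 ≡ 32^2 = 1024 ≡ 97 (mod 103)
5^64 ≡ 97^2 = 9409 ≡ 36 (mod 103)
102 = 64 + 32 + 4 + 2 in binary powers of 2.
So 5^102 ≡ 36 · 97 · 7 · 25 ≡ 1 (mod 103).
Since the result is 1, base 5 gives no evidence that 103 is composite.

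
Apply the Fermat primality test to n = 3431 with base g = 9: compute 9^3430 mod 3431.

9^1 ≡ 9 (mod 3431)
9^2 ≡ 9^2 = 81 ≡ 81 (mod 3431)
9^4 ≡ 81^2 = 6561 ≡ 3130 (mod 3431)
9^8 ≡ 3130^2 = 9796900 ≡ 1395 (mod 3431)
9^16 ≡ 1395^2 = 1946025 ≡ 648 (mod 3431)
9^32 ≡ 648^2 = 419904 ≡ 1322 (mod 3431)
9^64 ≡ 1322^2 = 1747684 ≡ 1305 (mod 3431)
9^128 ≡ 1305^2 = 1703025 ≡ 1249 (mod 3431)
9^256 ≡ 1249^2 = 1560001 ≡ 2327 (mod 3431)
9^512 ≡ 2327^2 = 5414929 ≡ 811 (mod 3431)
9^1024 ≡ 811^2 = 657721 ≡ 2400 (mod 3431)
9^2048 ≡ 2400^2 = 5760000 ≡ 2782 (mod 3431)
3430 = 2048 + 1024 + 256 + 64 + 32 + 4 + 2 in binary powers of 2.
So 9^3430 ≡ 2782 · 2400 · 2327 · 1305 · 1322 · 3130 · 81 ≡ 2327 (mod 3431).
Since 2327 ≠ 1, base 9 is a Fermat witness: 3431 is composite.

2327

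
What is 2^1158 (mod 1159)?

2^1 ≡ 2 (mod 1159)
2^2 ≡ 2^2 = 4 ≡ 4 (mod 1159)
2^4 ≡ 4^2 = 16 ≡ 16 (mod 1159)
2^8 ≡ 16^2 = 256 ≡ 256 (mod 1159)
2^16 ≡ 256^2 = 65536 ≡ 632 (mod 1159)
2^32 ≡ 632^2 = 399424 ≡ 728 (mod 1159)
2^64 ≡ 728^2 = 529984 ≡ 321 (mod 1159)
2^128 ≡ 321^2 = 103041 ≡ 1049 (mod 1159)
2^256 ≡ 1049^2 = 1100401 ≡ 510 (mod 1159)
2^512 ≡ 510^2 = 260100 ≡ 484 (mod 1159)
2^1024 ≡ 484^2 = 234256 ≡ 138 (mod 1159)
1158 = 1024 + 128 + 4 + 2 in binary powers of 2.
So 2^1158 ≡ 138 · 1049 · 16 · 4 ≡ 881 (mod 1159).
Since 881 ≠ 1, base 2 is a Fermat witness: 1159 is composite.

881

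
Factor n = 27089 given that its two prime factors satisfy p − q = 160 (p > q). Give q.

103

Since p = q + 160, we have 27089 = q(q + 160), so q² + 160q − 27089 = 0.
Discriminant: 160² + 4·27089 = 25600 + 108356 = 133956; √133956 = 366.
q = (−160 + 366)/2 = 103, and p = q + 160 = 263.
Check: 103 · 263 = 27089.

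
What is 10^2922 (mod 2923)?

10^1 ≡ 10 (mod 2923)
10^2 ≡ 10^2 = 100 ≡ 100 (mod 2923)
10^4 ≡ 100^2 = 10000 ≡ 1231 (mod 2923)
10^8 ≡ 1231^2 = 1515361 ≡ 1247 (mod 2923)
10^16 ≡ 1247^2 = 1555009 ≡ 2896 (mod 2923)
10^32 ≡ 2896^2 = 8386816 ≡ 729 (mod 2923)
10^64 ≡ 729^2 = 531441 ≡ 2378 (mod 2923)
10^128 ≡ 2378^2 = 5654884 ≡ 1802 (mod 2923)
10^256 ≡ 1802^2 = 3247204 ≡ 2674 (mod 2923)
10^512 ≡ 2674^2 = 7150276 ≡ 618 (mod 2923)
10^1024 ≡ 618^2 = 381924 ≡ 1934 (mod 2923)
10^2048 ≡ 1934^2 = 3740356 ≡ 1839 (mod 2923)
2922 = 2048 + 512 + 256 + 64 + 32 + 8 + 2 in binary powers of 2.
So 10^2922 ≡ 1839 · 618 · 2674 · 2378 · 729 · 1247 · 100 ≡ 38 (mod 2923).
Since 38 ≠ 1, base 10 is a Fermat witness: 2923 is composite.

38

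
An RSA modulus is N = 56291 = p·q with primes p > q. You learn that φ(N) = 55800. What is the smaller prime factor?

φ(n) = (p−1)(q−1) = n − (p+q) + 1, so p + q = 56291 − 55800 + 1 = 492.
p and q are the roots of t² − 492t + 56291 = 0.
Discriminant: 492² − 4·56291 = 242064 − 225164 = 16900; √16900 = 130.
q = (492 − 130)/2 = 181, p = (492 + 130)/2 = 311.
Check: 181 · 311 = 56291.

181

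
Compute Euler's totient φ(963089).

Factor: 963089 = 73 · 79 · 167.
φ(963089) = (73−1) · (79−1) · (167−1) = 72 · 78 · 166 = 932256.

932256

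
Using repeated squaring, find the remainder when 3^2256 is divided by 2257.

3^1 ≡ 3 (mod 2257)
3^2 ≡ 3^2 = 9 ≡ 9 (mod 2257)
3^4 ≡ 9^2 = 81 ≡ 81 (mod 2257)
3^8 ≡ 81^2 = 6561 ≡ 2047 (mod 2257)
3^16 ≡ 2047^2 = 4190209 ≡ 1217 (mod 2257)
3^32 ≡ 1217^2 = 1481089 ≡ 497 (mod 2257)
3^64 ≡ 497^2 = 247009 ≡ 996 (mod 2257)
3^128 ≡ 996^2 = 992016 ≡ 1193 (mod 2257)
3^256 ≡ 1193^2 = 1423249 ≡ 1339 (mod 2257)
3^512 ≡ 1339^2 = 1792921 ≡ 863 (mod 2257)
3^1024 ≡ 863^2 = 744769 ≡ 2216 (mod 2257)
3^2048 ≡ 2216^2 = 4910656 ≡ 1681 (mod 2257)
2256 = 2048 + 128 + 64 + 16 in binary powers of 2.
So 3^2256 ≡ 1681 · 1193 · 996 · 1217 ≡ 729 (mod 2257).
Since 729 ≠ 1, base 3 is a Fermat witness: 2257 is composite.

729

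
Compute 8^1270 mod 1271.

8^1 ≡ 8 (mod 1271)
8^2 ≡ 8^2 = 64 ≡ 64 (mod 1271)
8^4 ≡ 64^2 = 4096 ≡ 283 (mod 1271)
8^8 ≡ 283^2 = 80089 ≡ 16 (mod 1271)
8^16 ≡ 16^2 = 256 ≡ 256 (mod 1271)
8^32 ≡ 256^2 = 65536 ≡ 715 (mod 1271)
8^64 ≡ 715^2 = 511225 ≡ 283 (mod 1271)
8^128 ≡ 283^2 = 80089 ≡ 16 (mod 1271)
8^256 ≡ 16^2 = 256 ≡ 256 (mod 1271)
8^512 ≡ 256^2 = 65536 ≡ 715 (mod 1271)
8^1024 ≡ 715^2 = 511225 ≡ 283 (mod 1271)
1270 = 1024 + 128 + 64 + 32 + 16 + 4 + 2 in binary powers of 2.
So 8^1270 ≡ 283 · 16 · 283 · 715 · 256 · 283 · 64 ≡ 1024 (mod 1271).
Since 1024 ≠ 1, base 8 is a Fermat witness: 1271 is composite.

1024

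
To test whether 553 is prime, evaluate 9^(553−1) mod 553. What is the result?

9^1 ≡ 9 (mod 553)
9^2 ≡ 9^2 = 81 ≡ 81 (mod 553)
9^4 ≡ 81^2 = 6561 ≡ 478 (mod 553)
9^8 ≡ 478^2 = 228484 ≡ 95 (mod 553)
9^16 ≡ 95^2 = 9025 ≡ 177 (mod 553)
9^32 ≡ 177^2 = 31329 ≡ 361 (mod 553)
9^64 ≡ 361^2 = 130321 ≡ 366 (mod 553)
9^128 ≡ 366^2 = 133956 ≡ 130 (mod 553)
9^256 ≡ 130^2 = 16900 ≡ 310 (mod 553)
9^512 ≡ 310^2 = 96100 ≡ 431 (mod 553)
552 = 512 + 32 + 8 in binary powers of 2.
So 9^552 ≡ 431 · 361 · 95 ≡ 8 (mod 553).
Since 8 ≠ 1, base 9 is a Fermat witness: 553 is composite.

8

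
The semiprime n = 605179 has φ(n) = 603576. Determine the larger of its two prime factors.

φ(n) = (p−1)(q−1) = n − (p+q) + 1, so p + q = 605179 − 603576 + 1 = 1604.
p and q are the roots of t² − 1604t + 605179 = 0.
Discriminant: 1604² − 4·605179 = 2572816 − 2420716 = 152100; √152100 = 390.
q = (1604 − 390)/2 = 607, p = (1604 + 390)/2 = 997.
Check: 607 · 997 = 605179.

997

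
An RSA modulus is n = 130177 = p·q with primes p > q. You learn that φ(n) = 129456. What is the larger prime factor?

φ(n) = (p−1)(q−1) = n − (p+q) + 1, so p + q = 130177 − 129456 + 1 = 722.
p and q are the roots of t² − 722t + 130177 = 0.
Discriminant: 722² − 4·130177 = 521284 − 520708 = 576; √576 = 24.
q = (722 − 24)/2 = 349, p = (722 + 24)/2 = 373.
Check: 349 · 373 = 130177.

373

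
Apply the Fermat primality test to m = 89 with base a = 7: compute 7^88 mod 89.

1

7^1 ≡ 7 (mod 89)
7^2 ≡ 7^2 = 49 ≡ 49 (mod 89)
7^4 ≡ 49^2 = 2401 ≡ 87 (mod 89)
7^8 ≡ 87^2 = 7569 ≡ 4 (mod 89)
7^16 ≡ 4^2 = 16 ≡ 16 (mod 89)
7^32 ≡ 16^2 = 256 ≡ 78 (mod 89)
7^64 ≡ 78^2 = 6084 ≡ 32 (mod 89)
88 = 64 + 16 + 8 in binary powers of 2.
So 7^88 ≡ 32 · 16 · 4 ≡ 1 (mod 89).
Since the result is 1, base 7 gives no evidence that 89 is composite.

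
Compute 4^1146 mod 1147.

1120

4^1 ≡ 4 (mod 1147)
4^2 ≡ 4^2 = 16 ≡ 16 (mod 1147)
4^4 ≡ 16^2 = 256 ≡ 256 (mod 1147)
4^8 ≡ 256^2 = 65536 ≡ 157 (mod 1147)
4^16 ≡ 157^2 = 24649 ≡ 562 (mod 1147)
4^32 ≡ 562^2 = 315844 ≡ 419 (mod 1147)
4^64 ≡ 419^2 = 175561 ≡ 70 (mod 1147)
4^128 ≡ 70^2 = 4900 ≡ 312 (mod 1147)
4^256 ≡ 312^2 = 97344 ≡ 996 (mod 1147)
4^512 ≡ 996^2 = 992016 ≡ 1008 (mod 1147)
4^1024 ≡ 1008^2 = 1016064 ≡ 969 (mod 1147)
1146 = 1024 + 64 + 32 + 16 + 8 + 2 in binary powers of 2.
So 4^1146 ≡ 969 · 70 · 419 · 562 · 157 · 16 ≡ 1120 (mod 1147).
Since 1120 ≠ 1, base 4 is a Fermat witness: 1147 is composite.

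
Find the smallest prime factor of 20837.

67

20837 is odd.
Digit sum 20, not divisible by 3.
Ends in 7: not divisible by 5.
7: 20837 = 7·2976 + 5
11: 20837 = 11·1894 + 3
13: 20837 = 13·1602 + 11
17: 20837 = 17·1225 + 12
19: 20837 = 19·1096 + 13
23: 20837 = 23·905 + 22
29: 20837 = 29·718 + 15
31: 20837 = 31·672 + 5
37: 20837 = 37·563 + 6
41: 20837 = 41·508 + 9
43: 20837 = 43·484 + 25
47: 20837 = 47·443 + 16
53: 20837 = 53·393 + 8
59: 20837 = 59·353 + 10
61: 20837 = 61·341 + 36
67: 20837 = 67·311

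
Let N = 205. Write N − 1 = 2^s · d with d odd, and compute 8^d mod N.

205 − 1 = 204 = 2^2 · 51, so d = 51.
8^1 ≡ 8 (mod 205)
8^2 ≡ 8^2 = 64 ≡ 64 (mod 205)
8^4 ≡ 64^2 = 4096 ≡ 201 (mod 205)
8^8 ≡ 201^2 = 40401 ≡ 16 (mod 205)
8^16 ≡ 16^2 = 256 ≡ 51 (mod 205)
8^32 ≡ 51^2 = 2601 ≡ 141 (mod 205)
51 = 32 + 16 + 2 + 1 in binary powers of 2.
So 8^51 ≡ 141 · 51 · 64 · 8 ≡ 197 (mod 205).
Squaring chain: 197 → 64; never reaches −1, so base 8 is a Miller–Rabin witness that 205 is composite.

197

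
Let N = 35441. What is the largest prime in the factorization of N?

83

35441 = 7 · 5063
5063 = 61 · 83
83 is prime.
So 35441 = 7 · 61 · 83; the largest prime factor is 83.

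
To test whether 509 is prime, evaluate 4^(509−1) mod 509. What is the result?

4^1 ≡ 4 (mod 509)
4^2 ≡ 4^2 = 16 ≡ 16 (mod 509)
4^4 ≡ 16^2 = 256 ≡ 256 (mod 509)
4^8 ≡ 256^2 = 65536 ≡ 384 (mod 509)
4^16 ≡ 384^2 = 147456 ≡ 355 (mod 509)
4^32 ≡ 355^2 = 126025 ≡ 302 (mod 509)
4^64 ≡ 302^2 = 91204 ≡ 93 (mod 509)
4^128 ≡ 93^2 = 8649 ≡ 505 (mod 509)
4^256 ≡ 505^2 = 255025 ≡ 16 (mod 509)
508 = 256 + 128 + 64 + 32 + 16 + 8 + 4 in binary powers of 2.
So 4^508 ≡ 16 · 505 · 93 · 302 · 355 · 384 · 256 ≡ 1 (mod 509).
Since the result is 1, base 4 gives no evidence that 509 is composite.

1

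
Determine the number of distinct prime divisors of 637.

2

637 = 7^2 · 13
637 = 7^2 · 13, which has 2 distinct prime factors.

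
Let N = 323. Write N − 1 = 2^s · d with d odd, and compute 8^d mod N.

297

323 − 1 = 322 = 2^1 · 161, so d = 161.
8^1 ≡ 8 (mod 323)
8^2 ≡ 8^2 = 64 ≡ 64 (mod 323)
8^4 ≡ 64^2 = 4096 ≡ 220 (mod 323)
8^8 ≡ 220^2 = 48400 ≡ 273 (mod 323)
8^16 ≡ 273^2 = 74529 ≡ 239 (mod 323)
8^32 ≡ 239^2 = 57121 ≡ 273 (mod 323)
8^64 ≡ 273^2 = 74529 ≡ 239 (mod 323)
8^128 ≡ 239^2 = 57121 ≡ 273 (mod 323)
161 = 128 + 32 + 1 in binary powers of 2.
So 8^161 ≡ 273 · 273 · 8 ≡ 297 (mod 323).
Squaring chain: 297; never reaches −1, so base 8 is a Miller–Rabin witness that 323 is composite.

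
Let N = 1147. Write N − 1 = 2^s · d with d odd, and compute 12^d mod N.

1046

1147 − 1 = 1146 = 2^1 · 573, so d = 573.
12^1 ≡ 12 (mod 1147)
12^2 ≡ 12^2 = 144 ≡ 144 (mod 1147)
12^4 ≡ 144^2 = 20736 ≡ 90 (mod 1147)
12^8 ≡ 90^2 = 8100 ≡ 71 (mod 1147)
12^16 ≡ 71^2 = 5041 ≡ 453 (mod 1147)
12^32 ≡ 453^2 = 205209 ≡ 1043 (mod 1147)
12^64 ≡ 1043^2 = 1087849 ≡ 493 (mod 1147)
12^128 ≡ 493^2 = 243049 ≡ 1032 (mod 1147)
12^256 ≡ 1032^2 = 1065024 ≡ 608 (mod 1147)
12^512 ≡ 608^2 = 369664 ≡ 330 (mod 1147)
573 = 512 + 32 + 16 + 8 + 4 + 1 in binary powers of 2.
So 12^573 ≡ 330 · 1043 · 453 · 71 · 90 · 12 ≡ 1046 (mod 1147).
Squaring chain: 1046; never reaches −1, so base 12 is a Miller–Rabin witness that 1147 is composite.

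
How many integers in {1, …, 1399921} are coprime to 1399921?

Factor: 1399921 = 73 · 127 · 151.
φ(1399921) = (73−1) · (127−1) · (151−1) = 72 · 126 · 150 = 1360800.

1360800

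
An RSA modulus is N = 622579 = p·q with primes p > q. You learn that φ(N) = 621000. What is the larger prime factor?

φ(n) = (p−1)(q−1) = n − (p+q) + 1, so p + q = 622579 − 621000 + 1 = 1580.
p and q are the roots of t² − 1580t + 622579 = 0.
Discriminant: 1580² − 4·622579 = 2496400 − 2490316 = 6084; √6084 = 78.
q = (1580 − 78)/2 = 751, p = (1580 + 78)/2 = 829.
Check: 751 · 829 = 622579.

829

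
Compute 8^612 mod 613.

1

8^1 ≡ 8 (mod 613)
8^2 ≡ 8^2 = 64 ≡ 64 (mod 613)
8^4 ≡ 64^2 = 4096 ≡ 418 (mod 613)
8^8 ≡ 418^2 = 174724 ≡ 19 (mod 613)
8^16 ≡ 19^2 = 361 ≡ 361 (mod 613)
8^32 ≡ 361^2 = 130321 ≡ 365 (mod 613)
8^64 ≡ 365^2 = 133225 ≡ 204 (mod 613)
8^128 ≡ 204^2 = 41616 ≡ 545 (mod 613)
8^256 ≡ 545^2 = 297025 ≡ 333 (mod 613)
8^512 ≡ 333^2 = 110889 ≡ 549 (mod 613)
612 = 512 + 64 + 32 + 4 in binary powers of 2.
So 8^612 ≡ 549 · 204 · 365 · 418 ≡ 1 (mod 613).
Since the result is 1, base 8 gives no evidence that 613 is composite.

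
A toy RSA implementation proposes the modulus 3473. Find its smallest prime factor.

3473 is odd.
Digit sum 17, not divisible by 3.
Ends in 3: not divisible by 5.
7: 3473 = 7·496 + 1
11: 3473 = 11·315 + 8
13: 3473 = 13·267 + 2
17: 3473 = 17·204 + 5
19: 3473 = 19·182 + 15
23: 3473 = 23·151

23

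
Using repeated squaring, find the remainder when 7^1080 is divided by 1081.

7^1 ≡ 7 (mod 1081)
7^2 ≡ 7^2 = 49 ≡ 49 (mod 1081)
7^4 ≡ 49^2 = 2401 ≡ 239 (mod 1081)
7^8 ≡ 239^2 = 57121 ≡ 909 (mod 1081)
7^16 ≡ 909^2 = 826281 ≡ 397 (mod 1081)
7^32 ≡ 397^2 = 157609 ≡ 864 (mod 1081)
7^64 ≡ 864^2 = 746496 ≡ 606 (mod 1081)
7^128 ≡ 606^2 = 367236 ≡ 777 (mod 1081)
7^256 ≡ 777^2 = 603729 ≡ 531 (mod 1081)
7^512 ≡ 531^2 = 281961 ≡ 901 (mod 1081)
7^1024 ≡ 901^2 = 811801 ≡ 1051 (mod 1081)
1080 = 1024 + 32 + 16 + 8 in binary powers of 2.
So 7^1080 ≡ 1051 · 864 · 397 · 909 ≡ 1061 (mod 1081).
Since 1061 ≠ 1, base 7 is a Fermat witness: 1081 is composite.

1061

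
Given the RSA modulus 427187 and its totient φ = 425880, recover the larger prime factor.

φ(n) = (p−1)(q−1) = n − (p+q) + 1, so p + q = 427187 − 425880 + 1 = 1308.
p and q are the roots of t² − 1308t + 427187 = 0.
Discriminant: 1308² − 4·427187 = 1710864 − 1708748 = 2116; √2116 = 46.
q = (1308 − 46)/2 = 631, p = (1308 + 46)/2 = 677.
Check: 631 · 677 = 427187.

677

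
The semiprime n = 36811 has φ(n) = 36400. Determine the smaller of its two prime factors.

131

φ(n) = (p−1)(q−1) = n − (p+q) + 1, so p + q = 36811 − 36400 + 1 = 412.
p and q are the roots of t² − 412t + 36811 = 0.
Discriminant: 412² − 4·36811 = 169744 − 147244 = 22500; √22500 = 150.
q = (412 − 150)/2 = 131, p = (412 + 150)/2 = 281.
Check: 131 · 281 = 36811.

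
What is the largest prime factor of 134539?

97

134539 = 19 · 7081
7081 = 73 · 97
97 is prime.
So 134539 = 19 · 73 · 97; the largest prime factor is 97.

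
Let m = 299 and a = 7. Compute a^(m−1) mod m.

7^1 ≡ 7 (mod 299)
7^2 ≡ 7^2 = 49 ≡ 49 (mod 299)
7^4 ≡ 49^2 = 2401 ≡ 9 (mod 299)
7^8 ≡ 9^2 = 81 ≡ 81 (mod 299)
7^16 ≡ 81^2 = 6561 ≡ 282 (mod 299)
7^32 ≡ 282^2 = 79524 ≡ 289 (mod 299)
7^64 ≡ 289^2 = 83521 ≡ 100 (mod 299)
7^128 ≡ 100^2 = 10000 ≡ 133 (mod 299)
7^256 ≡ 133^2 = 17689 ≡ 48 (mod 299)
298 = 256 + 32 + 8 + 2 in binary powers of 2.
So 7^298 ≡ 48 · 289 · 81 · 49 ≡ 108 (mod 299).
Since 108 ≠ 1, base 7 is a Fermat witness: 299 is composite.

108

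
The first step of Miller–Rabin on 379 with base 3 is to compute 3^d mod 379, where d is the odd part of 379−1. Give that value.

379 − 1 = 378 = 2^1 · 189, so d = 189.
3^1 ≡ 3 (mod 379)
3^2 ≡ 3^2 = 9 ≡ 9 (mod 379)
3^4 ≡ 9^2 = 81 ≡ 81 (mod 379)
3^8 ≡ 81^2 = 6561 ≡ 118 (mod 379)
3^16 ≡ 118^2 = 13924 ≡ 280 (mod 379)
3^32 ≡ 280^2 = 78400 ≡ 326 (mod 379)
3^64 ≡ 326^2 = 106276 ≡ 156 (mod 379)
3^128 ≡ 156^2 = 24336 ≡ 80 (mod 379)
189 = 128 + 32 + 16 + 8 + 4 + 1 in binary powers of 2.
So 3^189 ≡ 80 · 326 · 280 · 118 · 81 · 3 ≡ 378 (mod 379).
Since 3^d ≡ 378 (mod 379), base 3 does not prove 379 composite.

378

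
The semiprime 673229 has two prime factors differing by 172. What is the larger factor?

911

Since p = q + 172, we have 673229 = q(q + 172), so q² + 172q − 673229 = 0.
Discriminant: 172² + 4·673229 = 29584 + 2692916 = 2722500; √2722500 = 1650.
q = (−172 + 1650)/2 = 739, and p = q + 172 = 911.
Check: 739 · 911 = 673229.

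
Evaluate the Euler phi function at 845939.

Factor: 845939 = 43 · 103 · 191.
φ(845939) = (43−1) · (103−1) · (191−1) = 42 · 102 · 190 = 813960.

813960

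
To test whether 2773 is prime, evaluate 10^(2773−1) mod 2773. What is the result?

1113

10^1 ≡ 10 (mod 2773)
10^2 ≡ 10^2 = 100 ≡ 100 (mod 2773)
10^4 ≡ 100^2 = 10000 ≡ 1681 (mod 2773)
10^8 ≡ 1681^2 = 2825761 ≡ 74 (mod 2773)
10^16 ≡ 74^2 = 5476 ≡ 2703 (mod 2773)
10^32 ≡ 2703^2 = 7306209 ≡ 2127 (mod 2773)
10^64 ≡ 2127^2 = 4524129 ≡ 1366 (mod 2773)
10^128 ≡ 1366^2 = 1865956 ≡ 2500 (mod 2773)
10^256 ≡ 2500^2 = 6250000 ≡ 2431 (mod 2773)
10^512 ≡ 2431^2 = 5909761 ≡ 498 (mod 2773)
10^1024 ≡ 498^2 = 248004 ≡ 1207 (mod 2773)
10^2048 ≡ 1207^2 = 1456849 ≡ 1024 (mod 2773)
2772 = 2048 + 512 + 128 + 64 + 16 + 4 in binary powers of 2.
So 10^2772 ≡ 1024 · 498 · 2500 · 1366 · 2703 · 1681 ≡ 1113 (mod 2773).
Since 1113 ≠ 1, base 10 is a Fermat witness: 2773 is composite.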